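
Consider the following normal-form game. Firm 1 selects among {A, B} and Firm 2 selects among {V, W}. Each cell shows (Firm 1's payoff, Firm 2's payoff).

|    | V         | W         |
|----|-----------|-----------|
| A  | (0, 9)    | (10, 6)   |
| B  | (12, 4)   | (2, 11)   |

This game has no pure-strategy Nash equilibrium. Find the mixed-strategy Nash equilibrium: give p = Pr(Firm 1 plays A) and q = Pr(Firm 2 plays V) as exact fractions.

Each player's mixing probability is pinned down by making the *other* player indifferent.
Firm 2 indifferent between V and W: p·9 + (1−p)·4 = p·6 + (1−p)·11 ⟹ 4 + 5p = 11 + (-5)p ⟹ p = 7/10.
Firm 1 indifferent between A and B: q·0 + (1−q)·10 = q·12 + (1−q)·2 ⟹ 10 + (-10)q = 2 + 10q ⟹ q = 2/5.

p = 7/10, q = 2/5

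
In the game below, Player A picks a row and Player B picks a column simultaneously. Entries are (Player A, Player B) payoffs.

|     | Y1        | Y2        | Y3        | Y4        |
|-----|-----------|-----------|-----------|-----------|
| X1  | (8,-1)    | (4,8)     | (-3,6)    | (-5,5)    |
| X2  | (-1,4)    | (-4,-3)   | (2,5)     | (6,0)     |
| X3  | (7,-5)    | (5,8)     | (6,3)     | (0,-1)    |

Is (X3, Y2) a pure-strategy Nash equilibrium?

Holding Player B at Y2: Player A gets 5 from X3, versus 4 from X1, -4 from X2. No profitable deviation for Player A.
Holding Player A at X3: Player B gets 8 from Y2, versus -5 from Y1, 3 from Y3, -1 from Y4. No profitable deviation for Player B either.

Yes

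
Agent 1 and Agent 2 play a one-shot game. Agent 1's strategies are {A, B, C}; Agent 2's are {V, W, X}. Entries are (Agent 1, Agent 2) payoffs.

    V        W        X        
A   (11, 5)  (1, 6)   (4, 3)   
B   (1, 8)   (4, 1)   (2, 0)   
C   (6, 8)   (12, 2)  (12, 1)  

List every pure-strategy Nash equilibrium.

Check mutual best responses: a cell is a NE iff neither player can gain by unilaterally deviating.
Agent 1's best responses — vs V: A (payoff 11); vs W: C (payoff 12); vs X: C (payoff 12).
Agent 2's best responses — vs A: W (payoff 6); vs B: V (payoff 8); vs C: V (payoff 8).
No cell has both players best-responding. For instance, Agent 1's best reply to X is C, but against C Agent 2 prefers V over X.

There is no pure-strategy Nash equilibrium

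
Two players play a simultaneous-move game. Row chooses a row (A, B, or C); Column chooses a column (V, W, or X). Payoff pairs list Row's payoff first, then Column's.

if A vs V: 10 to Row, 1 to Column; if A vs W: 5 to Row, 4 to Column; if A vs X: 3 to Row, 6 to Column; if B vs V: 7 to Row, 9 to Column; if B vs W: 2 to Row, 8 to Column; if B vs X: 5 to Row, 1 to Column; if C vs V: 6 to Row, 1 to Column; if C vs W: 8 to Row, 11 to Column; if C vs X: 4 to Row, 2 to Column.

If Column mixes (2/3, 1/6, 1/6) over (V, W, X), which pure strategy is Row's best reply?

Compute Row's expected payoff from each pure strategy against the given mix.
A: (2/3)·10 + (1/6)·5 + (1/6)·3 = 8
B: (2/3)·7 + (1/6)·2 + (1/6)·5 = 35/6
C: (2/3)·6 + (1/6)·8 + (1/6)·4 = 6
Highest expected payoff is 8, from A.

A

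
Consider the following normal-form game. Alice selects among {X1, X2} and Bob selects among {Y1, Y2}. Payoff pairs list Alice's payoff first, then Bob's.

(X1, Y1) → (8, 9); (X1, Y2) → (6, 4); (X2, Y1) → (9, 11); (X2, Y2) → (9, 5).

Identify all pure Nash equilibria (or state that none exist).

Find each player's best response to every opponent strategy; NE are the intersections.
Alice's best responses — vs Y1: X2 (payoff 9); vs Y2: X2 (payoff 9).
Bob's best responses — vs X1: Y1 (payoff 9); vs X2: Y1 (payoff 11).
The only mutual best response is (X2, Y1); neither player gains by switching there.

(X2, Y1)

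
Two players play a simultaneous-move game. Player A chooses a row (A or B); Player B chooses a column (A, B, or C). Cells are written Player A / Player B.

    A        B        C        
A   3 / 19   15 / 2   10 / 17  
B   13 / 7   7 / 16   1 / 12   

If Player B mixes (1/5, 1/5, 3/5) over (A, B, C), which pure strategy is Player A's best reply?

A

Compute Player A's expected payoff from each pure strategy against the given mix.
A: (1/5)·3 + (1/5)·15 + (3/5)·10 = 48/5
B: (1/5)·13 + (1/5)·7 + (3/5)·1 = 23/5
Highest expected payoff is 48/5, from A.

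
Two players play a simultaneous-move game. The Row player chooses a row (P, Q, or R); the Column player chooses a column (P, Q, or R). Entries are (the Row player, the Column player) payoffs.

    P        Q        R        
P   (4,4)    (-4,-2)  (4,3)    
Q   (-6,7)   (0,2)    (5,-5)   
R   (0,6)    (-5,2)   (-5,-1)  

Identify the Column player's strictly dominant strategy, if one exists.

A strategy is strictly dominant if it gives the Column player a strictly higher payoff than every other strategy, against every choice by the opponent.
P strictly dominates: vs P: 4 > each of {-2, 3}; vs Q: 7 > each of {2, -5}; vs R: 6 > each of {2, -1}.

P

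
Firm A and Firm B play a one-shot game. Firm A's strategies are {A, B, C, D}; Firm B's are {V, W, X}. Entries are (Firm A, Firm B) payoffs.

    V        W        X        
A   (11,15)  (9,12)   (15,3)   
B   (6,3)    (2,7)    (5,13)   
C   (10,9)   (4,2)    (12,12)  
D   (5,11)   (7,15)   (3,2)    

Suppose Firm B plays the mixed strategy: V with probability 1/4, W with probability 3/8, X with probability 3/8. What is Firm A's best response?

Firm A's best reply maximizes expected payoff against the mix.
A: (1/4)·11 + (3/8)·9 + (3/8)·15 = 47/4
B: (1/4)·6 + (3/8)·2 + (3/8)·5 = 33/8
C: (1/4)·10 + (3/8)·4 + (3/8)·12 = 17/2
D: (1/4)·5 + (3/8)·7 + (3/8)·3 = 5
Highest expected payoff is 47/4, from A.

A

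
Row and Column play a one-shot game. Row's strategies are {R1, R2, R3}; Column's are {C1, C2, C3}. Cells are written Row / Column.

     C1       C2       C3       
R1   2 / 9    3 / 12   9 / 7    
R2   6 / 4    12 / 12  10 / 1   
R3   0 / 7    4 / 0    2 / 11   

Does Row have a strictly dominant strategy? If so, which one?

A strategy is strictly dominant if it gives Row a strictly higher payoff than every other strategy, against every choice by the opponent.
R2 strictly dominates: vs C1: 6 > each of {2, 0}; vs C2: 12 > each of {3, 4}; vs C3: 10 > each of {9, 2}.

R2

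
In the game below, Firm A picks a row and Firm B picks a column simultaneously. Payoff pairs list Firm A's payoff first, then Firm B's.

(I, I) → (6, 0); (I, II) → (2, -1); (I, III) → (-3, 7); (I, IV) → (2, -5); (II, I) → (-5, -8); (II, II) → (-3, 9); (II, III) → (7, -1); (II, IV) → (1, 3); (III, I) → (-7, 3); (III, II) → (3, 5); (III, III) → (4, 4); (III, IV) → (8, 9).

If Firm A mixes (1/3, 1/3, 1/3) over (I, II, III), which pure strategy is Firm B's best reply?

Firm B's best reply maximizes expected payoff against the mix.
I: (1/3)·0 + (1/3)·(-8) + (1/3)·3 = -5/3
II: (1/3)·(-1) + (1/3)·9 + (1/3)·5 = 13/3
III: (1/3)·7 + (1/3)·(-1) + (1/3)·4 = 10/3
IV: (1/3)·(-5) + (1/3)·3 + (1/3)·9 = 7/3
Highest expected payoff is 13/3, from II.

II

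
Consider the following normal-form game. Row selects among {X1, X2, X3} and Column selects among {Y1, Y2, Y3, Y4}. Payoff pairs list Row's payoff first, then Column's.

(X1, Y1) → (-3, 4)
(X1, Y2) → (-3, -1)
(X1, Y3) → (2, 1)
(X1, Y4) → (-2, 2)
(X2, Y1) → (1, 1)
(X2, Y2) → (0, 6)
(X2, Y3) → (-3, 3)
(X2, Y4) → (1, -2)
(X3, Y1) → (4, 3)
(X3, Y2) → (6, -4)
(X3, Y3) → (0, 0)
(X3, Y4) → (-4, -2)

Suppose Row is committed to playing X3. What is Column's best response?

Y1

With Row fixed at X3, Column's payoffs are: Y1 → 3, Y2 → -4, Y3 → 0, Y4 → -2.
The maximum is 3, achieved by Y1.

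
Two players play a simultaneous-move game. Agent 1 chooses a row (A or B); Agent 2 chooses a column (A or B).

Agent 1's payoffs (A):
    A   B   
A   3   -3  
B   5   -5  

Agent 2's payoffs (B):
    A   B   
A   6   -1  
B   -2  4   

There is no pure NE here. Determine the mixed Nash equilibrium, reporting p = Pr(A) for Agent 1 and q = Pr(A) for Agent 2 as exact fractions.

Each player's mixing probability is pinned down by making the *other* player indifferent.
Agent 2 indifferent between A and B: p·6 + (1−p)·(-2) = p·(-1) + (1−p)·4 ⟹ (-2) + 8p = 4 + (-5)p ⟹ p = 6/13.
Agent 1 indifferent between A and B: q·3 + (1−q)·(-3) = q·5 + (1−q)·(-5) ⟹ (-3) + 6q = (-5) + 10q ⟹ q = 1/2.

p = 6/13, q = 1/2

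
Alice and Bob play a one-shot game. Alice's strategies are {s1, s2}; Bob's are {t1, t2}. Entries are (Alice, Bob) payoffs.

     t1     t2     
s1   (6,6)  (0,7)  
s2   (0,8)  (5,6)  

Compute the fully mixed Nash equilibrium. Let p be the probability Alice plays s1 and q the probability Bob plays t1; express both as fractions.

In a mixed NE each player is indifferent between their pure strategies, so the opponent's mix sets the indifference.
Bob indifferent between t1 and t2: p·6 + (1−p)·8 = p·7 + (1−p)·6 ⟹ 8 + (-2)p = 6 + 1p ⟹ p = 2/3.
Alice indifferent between s1 and s2: q·6 + (1−q)·0 = q·0 + (1−q)·5 ⟹ 0 + 6q = 5 + (-5)q ⟹ q = 5/11.

p = 2/3, q = 5/11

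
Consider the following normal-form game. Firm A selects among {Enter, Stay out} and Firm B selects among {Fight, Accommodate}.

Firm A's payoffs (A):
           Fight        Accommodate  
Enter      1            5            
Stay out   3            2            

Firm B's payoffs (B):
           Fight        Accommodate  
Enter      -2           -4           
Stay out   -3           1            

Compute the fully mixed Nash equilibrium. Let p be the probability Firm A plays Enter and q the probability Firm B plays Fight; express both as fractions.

p = 2/3, q = 3/5

Each player's mixing probability is pinned down by making the *other* player indifferent.
Firm B indifferent between Fight and Accommodate: p·(-2) + (1−p)·(-3) = p·(-4) + (1−p)·1 ⟹ (-3) + 1p = 1 + (-5)p ⟹ p = 2/3.
Firm A indifferent between Enter and Stay out: q·1 + (1−q)·5 = q·3 + (1−q)·2 ⟹ 5 + (-4)q = 2 + 1q ⟹ q = 3/5.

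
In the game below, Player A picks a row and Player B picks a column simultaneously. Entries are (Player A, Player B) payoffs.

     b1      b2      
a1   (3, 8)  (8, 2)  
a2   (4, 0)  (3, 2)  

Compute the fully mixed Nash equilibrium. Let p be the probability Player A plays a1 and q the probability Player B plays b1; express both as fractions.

p = 1/4, q = 5/6

Each player's mixing probability is pinned down by making the *other* player indifferent.
Player B indifferent between b1 and b2: p·8 + (1−p)·0 = p·2 + (1−p)·2 ⟹ 0 + 8p = 2 + 0p ⟹ p = 1/4.
Player A indifferent between a1 and a2: q·3 + (1−q)·8 = q·4 + (1−q)·3 ⟹ 8 + (-5)q = 3 + 1q ⟹ q = 5/6.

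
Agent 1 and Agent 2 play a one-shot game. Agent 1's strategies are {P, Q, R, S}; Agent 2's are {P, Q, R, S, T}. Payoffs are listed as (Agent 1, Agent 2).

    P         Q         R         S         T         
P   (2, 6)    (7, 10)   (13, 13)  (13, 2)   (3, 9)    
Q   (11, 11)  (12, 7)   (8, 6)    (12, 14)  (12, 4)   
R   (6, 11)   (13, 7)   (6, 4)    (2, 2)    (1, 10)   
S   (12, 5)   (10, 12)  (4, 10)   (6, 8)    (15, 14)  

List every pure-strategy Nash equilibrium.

(P, R) and (S, T)

A profile is a Nash equilibrium when each player is best-responding to the other.
Agent 1's best responses — vs P: S (payoff 12); vs Q: R (payoff 13); vs R: P (payoff 13); vs S: P (payoff 13); vs T: S (payoff 15).
Agent 2's best responses — vs P: R (payoff 13); vs Q: S (payoff 14); vs R: P (payoff 11); vs S: T (payoff 14).
Mutual best responses occur at (P, R) and (S, T); at each, neither player gains by switching.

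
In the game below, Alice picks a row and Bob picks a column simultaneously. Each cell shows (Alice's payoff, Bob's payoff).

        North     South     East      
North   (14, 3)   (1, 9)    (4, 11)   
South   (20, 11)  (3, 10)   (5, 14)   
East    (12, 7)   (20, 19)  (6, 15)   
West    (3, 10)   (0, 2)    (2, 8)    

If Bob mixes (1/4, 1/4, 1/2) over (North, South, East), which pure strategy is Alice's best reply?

East

Compute Alice's expected payoff from each pure strategy against the given mix.
North: (1/4)·14 + (1/4)·1 + (1/2)·4 = 23/4
South: (1/4)·20 + (1/4)·3 + (1/2)·5 = 33/4
East: (1/4)·12 + (1/4)·20 + (1/2)·6 = 11
West: (1/4)·3 + (1/4)·0 + (1/2)·2 = 7/4
Highest expected payoff is 11, from East.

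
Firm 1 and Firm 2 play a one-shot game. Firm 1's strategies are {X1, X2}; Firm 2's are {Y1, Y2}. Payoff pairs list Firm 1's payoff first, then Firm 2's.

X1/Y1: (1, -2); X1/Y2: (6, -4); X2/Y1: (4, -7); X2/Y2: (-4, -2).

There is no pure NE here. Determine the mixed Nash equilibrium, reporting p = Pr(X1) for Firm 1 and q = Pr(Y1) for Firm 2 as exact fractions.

In a mixed NE each player is indifferent between their pure strategies, so the opponent's mix sets the indifference.
Firm 2 indifferent between Y1 and Y2: p·(-2) + (1−p)·(-7) = p·(-4) + (1−p)·(-2) ⟹ (-7) + 5p = (-2) + (-2)p ⟹ p = 5/7.
Firm 1 indifferent between X1 and X2: q·1 + (1−q)·6 = q·4 + (1−q)·(-4) ⟹ 6 + (-5)q = (-4) + 8q ⟹ q = 10/13.

p = 5/7, q = 10/13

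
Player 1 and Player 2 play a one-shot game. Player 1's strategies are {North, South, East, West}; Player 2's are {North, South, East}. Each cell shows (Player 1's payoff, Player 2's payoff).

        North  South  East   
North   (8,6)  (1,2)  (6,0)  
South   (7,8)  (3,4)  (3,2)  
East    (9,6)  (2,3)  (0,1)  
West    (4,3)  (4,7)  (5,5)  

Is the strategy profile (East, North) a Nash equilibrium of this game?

Yes

Holding Player 2 at North: Player 1 gets 9 from East, versus 8 from North, 7 from South, 4 from West. No profitable deviation for Player 1.
Holding Player 1 at East: Player 2 gets 6 from North, versus 3 from South, 1 from East. No profitable deviation for Player 2 either.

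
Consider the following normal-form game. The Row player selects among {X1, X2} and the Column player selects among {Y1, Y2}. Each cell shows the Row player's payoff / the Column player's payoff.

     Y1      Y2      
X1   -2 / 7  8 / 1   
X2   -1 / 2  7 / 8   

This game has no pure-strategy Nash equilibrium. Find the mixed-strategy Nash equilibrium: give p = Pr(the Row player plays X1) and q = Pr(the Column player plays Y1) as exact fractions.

In a mixed NE each player is indifferent between their pure strategies, so the opponent's mix sets the indifference.
The Column player indifferent between Y1 and Y2: p·7 + (1−p)·2 = p·1 + (1−p)·8 ⟹ 2 + 5p = 8 + (-7)p ⟹ p = 1/2.
The Row player indifferent between X1 and X2: q·(-2) + (1−q)·8 = q·(-1) + (1−q)·7 ⟹ 8 + (-10)q = 7 + (-8)q ⟹ q = 1/2.

p = 1/2, q = 1/2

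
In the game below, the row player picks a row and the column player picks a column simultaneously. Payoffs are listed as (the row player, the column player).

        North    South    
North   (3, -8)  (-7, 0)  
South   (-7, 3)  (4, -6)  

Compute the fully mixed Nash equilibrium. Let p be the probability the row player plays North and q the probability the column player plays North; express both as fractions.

p = 9/17, q = 11/21

Each player's mixing probability is pinned down by making the *other* player indifferent.
The column player indifferent between North and South: p·(-8) + (1−p)·3 = p·0 + (1−p)·(-6) ⟹ 3 + (-11)p = (-6) + 6p ⟹ p = 9/17.
The row player indifferent between North and South: q·3 + (1−q)·(-7) = q·(-7) + (1−q)·4 ⟹ (-7) + 10q = 4 + (-11)q ⟹ q = 11/21.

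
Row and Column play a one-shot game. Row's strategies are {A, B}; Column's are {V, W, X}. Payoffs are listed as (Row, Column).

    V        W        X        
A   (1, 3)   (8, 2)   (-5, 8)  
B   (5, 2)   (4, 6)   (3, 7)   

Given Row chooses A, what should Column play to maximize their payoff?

With Row fixed at A, Column's payoffs are: V → 3, W → 2, X → 8.
The maximum is 8, achieved by X.

X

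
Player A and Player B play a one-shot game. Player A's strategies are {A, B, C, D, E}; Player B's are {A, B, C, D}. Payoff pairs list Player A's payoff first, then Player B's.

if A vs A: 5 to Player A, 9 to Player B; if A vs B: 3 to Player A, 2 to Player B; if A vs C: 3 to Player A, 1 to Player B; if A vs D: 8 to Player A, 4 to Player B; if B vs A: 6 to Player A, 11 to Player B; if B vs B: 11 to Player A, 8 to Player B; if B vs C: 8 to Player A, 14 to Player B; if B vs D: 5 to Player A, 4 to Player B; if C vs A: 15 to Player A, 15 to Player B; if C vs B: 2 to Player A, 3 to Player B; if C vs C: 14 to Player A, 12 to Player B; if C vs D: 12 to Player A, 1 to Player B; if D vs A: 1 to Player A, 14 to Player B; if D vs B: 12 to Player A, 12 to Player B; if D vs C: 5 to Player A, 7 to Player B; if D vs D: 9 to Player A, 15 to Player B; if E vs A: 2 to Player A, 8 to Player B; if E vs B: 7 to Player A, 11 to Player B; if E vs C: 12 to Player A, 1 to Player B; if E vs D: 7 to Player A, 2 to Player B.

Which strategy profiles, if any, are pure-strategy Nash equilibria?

(C, A)

Check mutual best responses: a cell is a NE iff neither player can gain by unilaterally deviating.
Player A's best responses — vs A: C (payoff 15); vs B: D (payoff 12); vs C: C (payoff 14); vs D: C (payoff 12).
Player B's best responses — vs A: A (payoff 9); vs B: C (payoff 14); vs C: A (payoff 15); vs D: D (payoff 15); vs E: B (payoff 11).
The only mutual best response is (C, A); neither player gains by switching there.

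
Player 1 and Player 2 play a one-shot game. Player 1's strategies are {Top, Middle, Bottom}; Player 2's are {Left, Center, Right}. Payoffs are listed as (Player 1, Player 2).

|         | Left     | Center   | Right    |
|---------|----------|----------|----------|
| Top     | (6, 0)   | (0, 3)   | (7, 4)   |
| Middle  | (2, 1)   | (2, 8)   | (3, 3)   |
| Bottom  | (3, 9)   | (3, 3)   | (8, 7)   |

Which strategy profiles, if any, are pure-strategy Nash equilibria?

There is no pure-strategy Nash equilibrium

A profile is a Nash equilibrium when each player is best-responding to the other.
Player 1's best responses — vs Left: Top (payoff 6); vs Center: Bottom (payoff 3); vs Right: Bottom (payoff 8).
Player 2's best responses — vs Top: Right (payoff 4); vs Middle: Center (payoff 8); vs Bottom: Left (payoff 9).
No cell has both players best-responding. For instance, Player 1's best reply to Right is Bottom, but against Bottom Player 2 prefers Left over Right.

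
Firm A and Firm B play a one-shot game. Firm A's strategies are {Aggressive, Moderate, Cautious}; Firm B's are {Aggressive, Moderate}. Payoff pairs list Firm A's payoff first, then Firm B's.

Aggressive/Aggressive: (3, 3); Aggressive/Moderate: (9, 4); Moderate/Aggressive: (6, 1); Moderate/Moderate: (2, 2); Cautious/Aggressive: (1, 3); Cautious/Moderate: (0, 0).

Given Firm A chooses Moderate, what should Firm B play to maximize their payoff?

With Firm A fixed at Moderate, Firm B's payoffs are: Aggressive → 1, Moderate → 2.
The maximum is 2, achieved by Moderate.

Moderate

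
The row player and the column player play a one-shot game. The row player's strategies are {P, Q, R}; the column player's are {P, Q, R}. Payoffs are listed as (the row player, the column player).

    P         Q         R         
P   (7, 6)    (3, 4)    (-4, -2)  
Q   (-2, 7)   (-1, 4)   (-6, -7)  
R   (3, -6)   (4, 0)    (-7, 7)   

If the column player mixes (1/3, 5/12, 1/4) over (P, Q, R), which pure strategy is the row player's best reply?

P

Compute the row player's expected payoff from each pure strategy against the given mix.
P: (1/3)·7 + (5/12)·3 + (1/4)·(-4) = 31/12
Q: (1/3)·(-2) + (5/12)·(-1) + (1/4)·(-6) = -31/12
R: (1/3)·3 + (5/12)·4 + (1/4)·(-7) = 11/12
Highest expected payoff is 31/12, from P.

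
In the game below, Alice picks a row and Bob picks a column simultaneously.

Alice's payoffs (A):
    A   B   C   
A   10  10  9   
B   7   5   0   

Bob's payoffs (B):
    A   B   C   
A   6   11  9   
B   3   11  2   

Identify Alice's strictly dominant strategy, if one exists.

A

Check whether one of Alice's strategies beats all alternatives regardless of what the opponent does.
A strictly dominates: vs A: 10 > 7; vs B: 10 > 5; vs C: 9 > 0.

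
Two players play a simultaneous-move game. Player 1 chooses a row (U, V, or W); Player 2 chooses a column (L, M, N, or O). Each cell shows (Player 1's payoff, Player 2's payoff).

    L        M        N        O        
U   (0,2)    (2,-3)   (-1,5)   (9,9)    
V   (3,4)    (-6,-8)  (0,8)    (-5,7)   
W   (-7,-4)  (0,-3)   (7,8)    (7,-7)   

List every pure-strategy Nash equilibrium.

(U, O) and (W, N)

Find each player's best response to every opponent strategy; NE are the intersections.
Player 1's best responses — vs L: V (payoff 3); vs M: U (payoff 2); vs N: W (payoff 7); vs O: U (payoff 9).
Player 2's best responses — vs U: O (payoff 9); vs V: N (payoff 8); vs W: N (payoff 8).
Mutual best responses occur at (U, O) and (W, N); at each, neither player gains by switching.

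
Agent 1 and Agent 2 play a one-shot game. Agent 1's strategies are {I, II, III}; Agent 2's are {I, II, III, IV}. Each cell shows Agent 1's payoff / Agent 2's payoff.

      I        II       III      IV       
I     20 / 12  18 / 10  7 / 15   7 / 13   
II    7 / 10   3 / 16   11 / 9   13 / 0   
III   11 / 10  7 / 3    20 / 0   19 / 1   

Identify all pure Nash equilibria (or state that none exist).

Find each player's best response to every opponent strategy; NE are the intersections.
Agent 1's best responses — vs I: I (payoff 20); vs II: I (payoff 18); vs III: III (payoff 20); vs IV: III (payoff 19).
Agent 2's best responses — vs I: III (payoff 15); vs II: II (payoff 16); vs III: I (payoff 10).
No cell has both players best-responding. For instance, Agent 1's best reply to II is I, but against I Agent 2 prefers III over II.

None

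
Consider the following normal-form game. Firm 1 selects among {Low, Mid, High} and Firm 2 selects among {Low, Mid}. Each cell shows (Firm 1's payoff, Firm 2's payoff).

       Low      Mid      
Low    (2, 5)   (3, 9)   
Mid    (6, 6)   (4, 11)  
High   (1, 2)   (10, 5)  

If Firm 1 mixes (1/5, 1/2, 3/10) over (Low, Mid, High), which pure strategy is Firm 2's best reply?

Mid

Firm 2's best reply maximizes expected payoff against the mix.
Low: (1/5)·5 + (1/2)·6 + (3/10)·2 = 23/5
Mid: (1/5)·9 + (1/2)·11 + (3/10)·5 = 44/5
Highest expected payoff is 44/5, from Mid.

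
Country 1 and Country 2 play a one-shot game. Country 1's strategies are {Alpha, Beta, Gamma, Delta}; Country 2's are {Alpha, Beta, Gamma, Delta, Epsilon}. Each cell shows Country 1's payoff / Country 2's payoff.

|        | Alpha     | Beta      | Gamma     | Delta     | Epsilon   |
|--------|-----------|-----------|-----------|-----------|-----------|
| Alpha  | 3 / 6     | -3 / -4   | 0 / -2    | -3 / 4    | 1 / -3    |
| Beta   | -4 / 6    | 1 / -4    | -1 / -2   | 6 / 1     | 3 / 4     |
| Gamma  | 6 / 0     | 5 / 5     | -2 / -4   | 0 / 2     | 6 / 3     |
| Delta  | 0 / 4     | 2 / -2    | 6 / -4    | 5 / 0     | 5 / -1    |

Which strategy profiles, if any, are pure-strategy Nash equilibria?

Check mutual best responses: a cell is a NE iff neither player can gain by unilaterally deviating.
Country 1's best responses — vs Alpha: Gamma (payoff 6); vs Beta: Gamma (payoff 5); vs Gamma: Delta (payoff 6); vs Delta: Beta (payoff 6); vs Epsilon: Gamma (payoff 6).
Country 2's best responses — vs Alpha: Alpha (payoff 6); vs Beta: Alpha (payoff 6); vs Gamma: Beta (payoff 5); vs Delta: Alpha (payoff 4).
The only mutual best response is (Gamma, Beta); neither player gains by switching there.

(Gamma, Beta)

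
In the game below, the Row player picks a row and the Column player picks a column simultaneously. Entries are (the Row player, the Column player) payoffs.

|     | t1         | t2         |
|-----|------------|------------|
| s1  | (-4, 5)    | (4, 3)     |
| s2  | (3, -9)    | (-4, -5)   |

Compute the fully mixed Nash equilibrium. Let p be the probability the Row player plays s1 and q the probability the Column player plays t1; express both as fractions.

Each player's mixing probability is pinned down by making the *other* player indifferent.
The Column player indifferent between t1 and t2: p·5 + (1−p)·(-9) = p·3 + (1−p)·(-5) ⟹ (-9) + 14p = (-5) + 8p ⟹ p = 2/3.
The Row player indifferent between s1 and s2: q·(-4) + (1−q)·4 = q·3 + (1−q)·(-4) ⟹ 4 + (-8)q = (-4) + 7q ⟹ q = 8/15.

p = 2/3, q = 8/15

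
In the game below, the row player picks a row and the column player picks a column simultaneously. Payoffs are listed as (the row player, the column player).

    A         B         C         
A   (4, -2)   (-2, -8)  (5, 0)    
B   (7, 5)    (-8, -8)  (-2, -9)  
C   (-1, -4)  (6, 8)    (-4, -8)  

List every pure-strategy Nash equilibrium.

A profile is a Nash equilibrium when each player is best-responding to the other.
The row player's best responses — vs A: B (payoff 7); vs B: C (payoff 6); vs C: A (payoff 5).
The column player's best responses — vs A: C (payoff 0); vs B: A (payoff 5); vs C: B (payoff 8).
Mutual best responses occur at (A, C), (B, A), and (C, B); at each, neither player gains by switching.

(A, C), (B, A), and (C, B)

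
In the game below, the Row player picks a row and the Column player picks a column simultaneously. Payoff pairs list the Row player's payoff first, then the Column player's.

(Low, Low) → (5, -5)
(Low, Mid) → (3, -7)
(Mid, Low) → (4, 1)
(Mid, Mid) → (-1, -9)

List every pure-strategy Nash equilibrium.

(Low, Low)

Check mutual best responses: a cell is a NE iff neither player can gain by unilaterally deviating.
The Row player's best responses — vs Low: Low (payoff 5); vs Mid: Low (payoff 3).
The Column player's best responses — vs Low: Low (payoff -5); vs Mid: Low (payoff 1).
The only mutual best response is (Low, Low); neither player gains by switching there.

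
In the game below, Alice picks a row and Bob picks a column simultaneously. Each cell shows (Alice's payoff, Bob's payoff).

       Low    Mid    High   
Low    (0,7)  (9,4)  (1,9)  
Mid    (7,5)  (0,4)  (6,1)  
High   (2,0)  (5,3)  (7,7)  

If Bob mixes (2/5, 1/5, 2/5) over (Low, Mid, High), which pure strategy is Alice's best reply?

Mid

Alice's best reply maximizes expected payoff against the mix.
Low: (2/5)·0 + (1/5)·9 + (2/5)·1 = 11/5
Mid: (2/5)·7 + (1/5)·0 + (2/5)·6 = 26/5
High: (2/5)·2 + (1/5)·5 + (2/5)·7 = 23/5
Highest expected payoff is 26/5, from Mid.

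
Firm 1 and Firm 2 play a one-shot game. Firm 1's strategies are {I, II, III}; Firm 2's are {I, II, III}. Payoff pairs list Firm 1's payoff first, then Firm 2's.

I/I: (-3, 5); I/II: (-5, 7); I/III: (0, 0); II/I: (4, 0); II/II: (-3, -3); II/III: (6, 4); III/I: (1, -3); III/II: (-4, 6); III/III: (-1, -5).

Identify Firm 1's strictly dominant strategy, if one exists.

II

Check whether one of Firm 1's strategies beats all alternatives regardless of what the opponent does.
II strictly dominates: vs I: 4 > each of {-3, 1}; vs II: -3 > each of {-5, -4}; vs III: 6 > each of {0, -1}.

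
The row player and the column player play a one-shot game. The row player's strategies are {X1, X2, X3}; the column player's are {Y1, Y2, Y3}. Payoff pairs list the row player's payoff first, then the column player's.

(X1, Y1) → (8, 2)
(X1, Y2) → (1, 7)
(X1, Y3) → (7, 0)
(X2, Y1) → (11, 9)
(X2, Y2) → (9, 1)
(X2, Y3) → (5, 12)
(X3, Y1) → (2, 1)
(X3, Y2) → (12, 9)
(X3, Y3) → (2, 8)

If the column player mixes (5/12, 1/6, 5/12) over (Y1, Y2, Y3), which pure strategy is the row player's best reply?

The row player's best reply maximizes expected payoff against the mix.
X1: (5/12)·8 + (1/6)·1 + (5/12)·7 = 77/12
X2: (5/12)·11 + (1/6)·9 + (5/12)·5 = 49/6
X3: (5/12)·2 + (1/6)·12 + (5/12)·2 = 11/3
Highest expected payoff is 49/6, from X2.

X2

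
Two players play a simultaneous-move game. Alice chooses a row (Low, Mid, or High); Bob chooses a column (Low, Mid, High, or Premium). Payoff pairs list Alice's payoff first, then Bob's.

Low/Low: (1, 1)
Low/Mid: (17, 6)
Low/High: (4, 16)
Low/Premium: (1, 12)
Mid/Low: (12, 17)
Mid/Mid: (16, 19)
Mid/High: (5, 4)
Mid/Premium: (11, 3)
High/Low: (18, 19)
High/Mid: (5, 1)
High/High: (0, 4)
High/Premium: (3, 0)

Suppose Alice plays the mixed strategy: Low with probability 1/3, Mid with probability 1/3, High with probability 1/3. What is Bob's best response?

Low

Compute Bob's expected payoff from each pure strategy against the given mix.
Low: (1/3)·1 + (1/3)·17 + (1/3)·19 = 37/3
Mid: (1/3)·6 + (1/3)·19 + (1/3)·1 = 26/3
High: (1/3)·16 + (1/3)·4 + (1/3)·4 = 8
Premium: (1/3)·12 + (1/3)·3 + (1/3)·0 = 5
Highest expected payoff is 37/3, from Low.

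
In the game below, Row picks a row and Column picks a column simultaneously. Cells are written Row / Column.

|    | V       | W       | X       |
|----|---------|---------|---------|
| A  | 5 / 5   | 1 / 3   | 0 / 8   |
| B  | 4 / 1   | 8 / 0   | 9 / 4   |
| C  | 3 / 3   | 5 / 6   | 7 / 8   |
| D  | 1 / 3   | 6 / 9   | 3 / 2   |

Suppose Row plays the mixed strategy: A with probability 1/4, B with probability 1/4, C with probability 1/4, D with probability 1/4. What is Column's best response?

X

Column's best reply maximizes expected payoff against the mix.
V: (1/4)·5 + (1/4)·1 + (1/4)·3 + (1/4)·3 = 3
W: (1/4)·3 + (1/4)·0 + (1/4)·6 + (1/4)·9 = 9/2
X: (1/4)·8 + (1/4)·4 + (1/4)·8 + (1/4)·2 = 11/2
Highest expected payoff is 11/2, from X.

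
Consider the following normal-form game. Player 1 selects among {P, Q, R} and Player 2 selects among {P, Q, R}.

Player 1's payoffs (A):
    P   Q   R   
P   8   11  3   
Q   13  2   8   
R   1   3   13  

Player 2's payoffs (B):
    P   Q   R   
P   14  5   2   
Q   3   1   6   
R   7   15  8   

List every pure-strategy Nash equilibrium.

Find each player's best response to every opponent strategy; NE are the intersections.
Player 1's best responses — vs P: Q (payoff 13); vs Q: P (payoff 11); vs R: R (payoff 13).
Player 2's best responses — vs P: P (payoff 14); vs Q: R (payoff 6); vs R: Q (payoff 15).
No cell has both players best-responding. For instance, Player 1's best reply to P is Q, but against Q Player 2 prefers R over P.

No pure-strategy Nash equilibrium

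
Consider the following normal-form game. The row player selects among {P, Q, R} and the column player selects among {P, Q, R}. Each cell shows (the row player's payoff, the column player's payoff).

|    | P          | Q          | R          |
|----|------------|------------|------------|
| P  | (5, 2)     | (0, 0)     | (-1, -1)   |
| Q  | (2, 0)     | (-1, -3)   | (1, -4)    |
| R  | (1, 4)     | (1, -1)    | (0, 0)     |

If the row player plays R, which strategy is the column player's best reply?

P

With the row player fixed at R, the column player's payoffs are: P → 4, Q → -1, R → 0.
The maximum is 4, achieved by P.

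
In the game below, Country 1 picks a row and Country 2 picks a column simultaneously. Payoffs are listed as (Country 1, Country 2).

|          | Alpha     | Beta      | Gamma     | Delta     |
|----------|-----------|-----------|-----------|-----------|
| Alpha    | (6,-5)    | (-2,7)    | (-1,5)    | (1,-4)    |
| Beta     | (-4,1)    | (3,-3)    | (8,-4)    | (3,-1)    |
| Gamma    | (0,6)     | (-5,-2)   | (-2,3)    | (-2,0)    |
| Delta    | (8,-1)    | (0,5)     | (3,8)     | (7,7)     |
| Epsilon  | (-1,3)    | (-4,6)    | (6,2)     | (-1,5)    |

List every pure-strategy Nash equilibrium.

There is no pure-strategy Nash equilibrium

Find each player's best response to every opponent strategy; NE are the intersections.
Country 1's best responses — vs Alpha: Delta (payoff 8); vs Beta: Beta (payoff 3); vs Gamma: Beta (payoff 8); vs Delta: Delta (payoff 7).
Country 2's best responses — vs Alpha: Beta (payoff 7); vs Beta: Alpha (payoff 1); vs Gamma: Alpha (payoff 6); vs Delta: Gamma (payoff 8); vs Epsilon: Beta (payoff 6).
No cell has both players best-responding. For instance, Country 1's best reply to Gamma is Beta, but against Beta Country 2 prefers Alpha over Gamma.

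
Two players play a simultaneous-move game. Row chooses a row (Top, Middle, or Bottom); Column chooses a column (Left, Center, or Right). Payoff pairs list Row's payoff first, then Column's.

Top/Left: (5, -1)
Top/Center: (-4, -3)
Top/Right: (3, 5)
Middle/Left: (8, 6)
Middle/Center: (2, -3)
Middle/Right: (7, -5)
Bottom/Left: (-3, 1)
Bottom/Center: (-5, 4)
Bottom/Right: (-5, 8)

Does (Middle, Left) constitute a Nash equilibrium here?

Yes

Holding Column at Left: Row gets 8 from Middle, versus 5 from Top, -3 from Bottom. No profitable deviation for Row.
Holding Row at Middle: Column gets 6 from Left, versus -3 from Center, -5 from Right. No profitable deviation for Column either.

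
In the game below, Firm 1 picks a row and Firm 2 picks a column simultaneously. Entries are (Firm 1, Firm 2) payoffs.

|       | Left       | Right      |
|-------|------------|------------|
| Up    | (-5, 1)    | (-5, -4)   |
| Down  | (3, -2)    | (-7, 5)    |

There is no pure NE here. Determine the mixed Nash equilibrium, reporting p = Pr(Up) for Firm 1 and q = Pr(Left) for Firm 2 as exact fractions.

p = 7/12, q = 1/5

In a mixed NE each player is indifferent between their pure strategies, so the opponent's mix sets the indifference.
Firm 2 indifferent between Left and Right: p·1 + (1−p)·(-2) = p·(-4) + (1−p)·5 ⟹ (-2) + 3p = 5 + (-9)p ⟹ p = 7/12.
Firm 1 indifferent between Up and Down: q·(-5) + (1−q)·(-5) = q·3 + (1−q)·(-7) ⟹ (-5) + 0q = (-7) + 10q ⟹ q = 1/5.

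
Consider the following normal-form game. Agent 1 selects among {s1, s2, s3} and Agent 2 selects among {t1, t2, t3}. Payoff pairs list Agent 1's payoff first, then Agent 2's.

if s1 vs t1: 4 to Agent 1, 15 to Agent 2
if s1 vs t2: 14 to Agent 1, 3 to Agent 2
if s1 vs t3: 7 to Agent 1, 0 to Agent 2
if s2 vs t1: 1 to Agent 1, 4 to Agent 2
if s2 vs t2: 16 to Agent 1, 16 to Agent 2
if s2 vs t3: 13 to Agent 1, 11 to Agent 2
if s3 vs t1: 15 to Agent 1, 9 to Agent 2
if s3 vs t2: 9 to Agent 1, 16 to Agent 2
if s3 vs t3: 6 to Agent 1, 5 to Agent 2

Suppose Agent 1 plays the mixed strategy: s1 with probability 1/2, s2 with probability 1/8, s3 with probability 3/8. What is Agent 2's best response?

t1

Compute Agent 2's expected payoff from each pure strategy against the given mix.
t1: (1/2)·15 + (1/8)·4 + (3/8)·9 = 91/8
t2: (1/2)·3 + (1/8)·16 + (3/8)·16 = 19/2
t3: (1/2)·0 + (1/8)·11 + (3/8)·5 = 13/4
Highest expected payoff is 91/8, from t1.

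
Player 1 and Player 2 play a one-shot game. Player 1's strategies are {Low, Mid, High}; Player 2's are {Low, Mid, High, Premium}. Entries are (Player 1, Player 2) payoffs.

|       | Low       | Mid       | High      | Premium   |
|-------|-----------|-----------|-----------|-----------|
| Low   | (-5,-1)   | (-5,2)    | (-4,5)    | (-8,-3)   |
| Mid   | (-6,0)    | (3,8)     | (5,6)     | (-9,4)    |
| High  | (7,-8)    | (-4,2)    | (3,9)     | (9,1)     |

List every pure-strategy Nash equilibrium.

(Mid, Mid)

A profile is a Nash equilibrium when each player is best-responding to the other.
Player 1's best responses — vs Low: High (payoff 7); vs Mid: Mid (payoff 3); vs High: Mid (payoff 5); vs Premium: High (payoff 9).
Player 2's best responses — vs Low: High (payoff 5); vs Mid: Mid (payoff 8); vs High: High (payoff 9).
The only mutual best response is (Mid, Mid); neither player gains by switching there.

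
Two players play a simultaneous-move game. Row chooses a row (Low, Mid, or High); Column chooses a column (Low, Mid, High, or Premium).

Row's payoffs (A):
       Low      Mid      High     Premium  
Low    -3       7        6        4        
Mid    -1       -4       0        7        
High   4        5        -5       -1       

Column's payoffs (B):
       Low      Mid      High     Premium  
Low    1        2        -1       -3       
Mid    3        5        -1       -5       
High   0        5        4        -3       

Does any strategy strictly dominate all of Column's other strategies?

A strategy is strictly dominant if it gives Column a strictly higher payoff than every other strategy, against every choice by the opponent.
Mid strictly dominates: vs Low: 2 > each of {1, -1, -3}; vs Mid: 5 > each of {3, -1, -5}; vs High: 5 > each of {0, 4, -3}.

Mid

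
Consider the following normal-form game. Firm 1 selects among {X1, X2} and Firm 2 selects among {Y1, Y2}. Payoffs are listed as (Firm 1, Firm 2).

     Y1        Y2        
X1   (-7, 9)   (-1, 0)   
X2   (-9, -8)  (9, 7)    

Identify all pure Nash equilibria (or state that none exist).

Find each player's best response to every opponent strategy; NE are the intersections.
Firm 1's best responses — vs Y1: X1 (payoff -7); vs Y2: X2 (payoff 9).
Firm 2's best responses — vs X1: Y1 (payoff 9); vs X2: Y2 (payoff 7).
Mutual best responses occur at (X1, Y1) and (X2, Y2); at each, neither player gains by switching.

(X1, Y1) and (X2, Y2)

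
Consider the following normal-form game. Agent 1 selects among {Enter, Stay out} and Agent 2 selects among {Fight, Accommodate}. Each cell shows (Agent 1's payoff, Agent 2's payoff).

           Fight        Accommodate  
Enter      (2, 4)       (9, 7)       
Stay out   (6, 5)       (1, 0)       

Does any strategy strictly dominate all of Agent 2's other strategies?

None

Check whether one of Agent 2's strategies beats all alternatives regardless of what the opponent does.
Fight is not dominant: against Enter, Accommodate gives 7 > 4.
Accommodate is not dominant: against Stay out, Fight gives 5 > 0.
No single strategy is best against every opponent action.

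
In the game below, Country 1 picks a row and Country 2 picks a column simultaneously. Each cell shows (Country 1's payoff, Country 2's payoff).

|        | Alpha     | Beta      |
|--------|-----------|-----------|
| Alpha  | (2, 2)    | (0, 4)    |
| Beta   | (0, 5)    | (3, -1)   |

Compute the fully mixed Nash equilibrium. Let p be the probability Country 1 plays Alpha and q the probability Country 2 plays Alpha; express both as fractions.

Each player's mixing probability is pinned down by making the *other* player indifferent.
Country 2 indifferent between Alpha and Beta: p·2 + (1−p)·5 = p·4 + (1−p)·(-1) ⟹ 5 + (-3)p = (-1) + 5p ⟹ p = 3/4.
Country 1 indifferent between Alpha and Beta: q·2 + (1−q)·0 = q·0 + (1−q)·3 ⟹ 0 + 2q = 3 + (-3)q ⟹ q = 3/5.

p = 3/4, q = 3/5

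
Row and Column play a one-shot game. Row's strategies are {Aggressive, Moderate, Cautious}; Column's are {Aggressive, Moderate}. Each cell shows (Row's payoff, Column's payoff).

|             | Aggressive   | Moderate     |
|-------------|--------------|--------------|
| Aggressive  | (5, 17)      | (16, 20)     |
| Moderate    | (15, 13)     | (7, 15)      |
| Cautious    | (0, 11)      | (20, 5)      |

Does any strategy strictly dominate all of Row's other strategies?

A strategy is strictly dominant if it gives Row a strictly higher payoff than every other strategy, against every choice by the opponent.
Aggressive is not dominant: against Aggressive, Moderate gives 15 > 5.
Moderate is not dominant: against Moderate, Aggressive gives 16 > 7.
Cautious is not dominant: against Aggressive, Aggressive gives 5 > 0.
No single strategy is best against every opponent action.

No strictly dominant strategy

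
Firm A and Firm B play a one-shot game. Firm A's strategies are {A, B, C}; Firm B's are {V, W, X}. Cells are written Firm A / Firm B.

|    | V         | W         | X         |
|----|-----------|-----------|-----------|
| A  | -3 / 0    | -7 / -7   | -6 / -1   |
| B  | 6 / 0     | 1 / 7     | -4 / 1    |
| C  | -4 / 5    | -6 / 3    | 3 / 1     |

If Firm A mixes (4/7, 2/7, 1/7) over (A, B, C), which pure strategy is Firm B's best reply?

V

Compute Firm B's expected payoff from each pure strategy against the given mix.
V: (4/7)·0 + (2/7)·0 + (1/7)·5 = 5/7
W: (4/7)·(-7) + (2/7)·7 + (1/7)·3 = -11/7
X: (4/7)·(-1) + (2/7)·1 + (1/7)·1 = -1/7
Highest expected payoff is 5/7, from V.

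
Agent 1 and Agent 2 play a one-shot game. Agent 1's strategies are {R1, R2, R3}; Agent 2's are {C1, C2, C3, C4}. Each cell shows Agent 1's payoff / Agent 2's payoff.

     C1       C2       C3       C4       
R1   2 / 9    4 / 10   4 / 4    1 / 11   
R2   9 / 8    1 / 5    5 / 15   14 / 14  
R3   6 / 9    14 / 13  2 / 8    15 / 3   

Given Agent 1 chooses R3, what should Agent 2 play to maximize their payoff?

With Agent 1 fixed at R3, Agent 2's payoffs are: C1 → 9, C2 → 13, C3 → 8, C4 → 3.
The maximum is 13, achieved by C2.

C2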